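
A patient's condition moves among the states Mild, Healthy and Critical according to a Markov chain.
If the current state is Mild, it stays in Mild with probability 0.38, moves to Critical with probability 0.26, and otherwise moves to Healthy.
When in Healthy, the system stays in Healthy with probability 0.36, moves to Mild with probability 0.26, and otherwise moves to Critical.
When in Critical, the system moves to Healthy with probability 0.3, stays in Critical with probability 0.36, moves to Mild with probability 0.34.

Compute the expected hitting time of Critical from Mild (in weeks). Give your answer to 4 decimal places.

Let t(s) be the expected number of weeks to first reach Critical from state s, with t(Critical) = 0. Conditioning on the first week:
t(Mild) = 1 + 0.38·t(Mild) + 0.36·t(Healthy)
t(Healthy) = 1 + 0.26·t(Mild) + 0.36·t(Healthy)
Solving: t(Mild) = 3.2982, t(Healthy) = 2.9024.
Expected weeks from Mild to Critical: 3.2982.

3.2982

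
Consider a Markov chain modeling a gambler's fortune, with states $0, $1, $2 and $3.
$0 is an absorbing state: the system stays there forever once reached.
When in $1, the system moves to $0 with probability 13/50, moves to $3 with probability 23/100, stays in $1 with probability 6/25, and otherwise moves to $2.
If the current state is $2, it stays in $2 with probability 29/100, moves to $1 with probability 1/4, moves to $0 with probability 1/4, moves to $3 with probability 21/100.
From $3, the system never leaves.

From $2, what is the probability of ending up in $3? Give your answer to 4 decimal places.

0.4599

Let h(s) be the probability of absorption at $3 starting from transient state s. Then h($3) = 1 and h($0) = 0. By first-step analysis:
h($1) = 0.26·0 + 0.24·h($1) + 0.27·h($2) + 0.23·1
h($2) = 0.25·0 + 0.25·h($1) + 0.29·h($2) + 0.21·1
Solving: h($1) = 0.4660, h($2) = 0.4599.
Starting from $2, the probability is 0.4599.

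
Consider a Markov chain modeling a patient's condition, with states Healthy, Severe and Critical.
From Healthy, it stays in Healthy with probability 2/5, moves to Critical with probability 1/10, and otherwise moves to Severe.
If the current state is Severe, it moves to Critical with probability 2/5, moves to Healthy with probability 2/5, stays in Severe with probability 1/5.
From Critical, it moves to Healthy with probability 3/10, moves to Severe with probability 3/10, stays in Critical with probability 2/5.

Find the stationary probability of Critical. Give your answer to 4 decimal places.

Let the stationary distribution be π with π = πP and π_1 + π_2 + π_3 = 1.
π_1 = 0.4·π_1 + 0.4·π_2 + 0.3·π_3
π_2 = 0.5·π_1 + 0.2·π_2 + 0.3·π_3
Solving with the normalization constraint gives π = (0.3711, 0.3402, 0.2887).
So the stationary probability of Critical is 0.2887.

0.2887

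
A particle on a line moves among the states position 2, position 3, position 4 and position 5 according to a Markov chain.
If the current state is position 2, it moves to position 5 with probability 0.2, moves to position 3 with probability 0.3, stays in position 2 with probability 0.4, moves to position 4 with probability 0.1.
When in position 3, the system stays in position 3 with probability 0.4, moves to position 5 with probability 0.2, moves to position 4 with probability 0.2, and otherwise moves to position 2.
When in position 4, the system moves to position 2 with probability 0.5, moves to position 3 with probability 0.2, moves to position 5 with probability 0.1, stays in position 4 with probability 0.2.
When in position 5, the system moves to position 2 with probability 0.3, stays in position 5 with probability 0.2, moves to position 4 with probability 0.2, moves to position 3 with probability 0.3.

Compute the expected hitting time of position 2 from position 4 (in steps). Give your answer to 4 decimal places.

Let t(s) be the expected number of steps to first reach position 2 from state s, with t(position 2) = 0. Conditioning on the first step:
t(position 3) = 1 + 0.4·t(position 3) + 0.2·t(position 4) + 0.2·t(position 5)
t(position 4) = 1 + 0.2·t(position 3) + 0.2·t(position 4) + 0.1·t(position 5)
t(position 5) = 1 + 0.3·t(position 3) + 0.2·t(position 4) + 0.2·t(position 5)
Solving: t(position 3) = 3.5971, t(position 4) = 2.5540, t(position 5) = 3.2374.
Expected steps from position 4 to position 2: 2.5540.

2.5540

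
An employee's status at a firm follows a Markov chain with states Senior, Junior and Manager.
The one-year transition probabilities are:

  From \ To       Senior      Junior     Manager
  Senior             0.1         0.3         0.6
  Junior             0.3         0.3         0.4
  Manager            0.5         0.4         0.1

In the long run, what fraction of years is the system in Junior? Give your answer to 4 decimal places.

0.3355

Let the stationary distribution be π with π = πP and π_1 + π_2 + π_3 = 1.
π_1 = 0.1·π_1 + 0.3·π_2 + 0.5·π_3
π_2 = 0.3·π_1 + 0.3·π_2 + 0.4·π_3
Solving with the normalization constraint gives π = (0.3092, 0.3355, 0.3553).
So the stationary probability of Junior is 0.3355.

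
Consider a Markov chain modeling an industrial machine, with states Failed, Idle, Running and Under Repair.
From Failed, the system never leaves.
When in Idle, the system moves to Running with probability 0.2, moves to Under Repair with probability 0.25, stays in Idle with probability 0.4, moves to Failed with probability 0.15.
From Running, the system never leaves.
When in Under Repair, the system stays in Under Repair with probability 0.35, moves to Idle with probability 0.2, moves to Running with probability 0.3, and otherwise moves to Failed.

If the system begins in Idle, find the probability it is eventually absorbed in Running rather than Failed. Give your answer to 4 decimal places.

Let h(s) be the probability of absorption at Running starting from transient state s. Then h(Running) = 1 and h(Failed) = 0. By first-step analysis:
h(Idle) = 0.15·0 + 0.4·h(Idle) + 0.2·1 + 0.25·h(Under Repair)
h(Under Repair) = 0.15·0 + 0.2·h(Idle) + 0.3·1 + 0.35·h(Under Repair)
Solving: h(Idle) = 0.6029, h(Under Repair) = 0.6471.
Starting from Idle, the probability is 0.6029.

0.6029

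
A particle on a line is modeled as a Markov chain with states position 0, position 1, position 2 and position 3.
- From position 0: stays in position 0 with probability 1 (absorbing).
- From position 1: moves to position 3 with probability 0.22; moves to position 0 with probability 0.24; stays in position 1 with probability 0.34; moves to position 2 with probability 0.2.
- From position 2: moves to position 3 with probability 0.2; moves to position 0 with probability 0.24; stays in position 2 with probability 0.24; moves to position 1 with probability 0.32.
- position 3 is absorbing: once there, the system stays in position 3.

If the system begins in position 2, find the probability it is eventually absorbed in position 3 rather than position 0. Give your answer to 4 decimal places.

Let h(s) be the probability of absorption at position 3 starting from transient state s. Then h(position 3) = 1 and h(position 0) = 0. By first-step analysis:
h(position 1) = 0.24·0 + 0.34·h(position 1) + 0.2·h(position 2) + 0.22·1
h(position 2) = 0.24·0 + 0.32·h(position 1) + 0.24·h(position 2) + 0.2·1
Solving: h(position 1) = 0.4735, h(position 2) = 0.4625.
Starting from position 2, the probability is 0.4625.

0.4625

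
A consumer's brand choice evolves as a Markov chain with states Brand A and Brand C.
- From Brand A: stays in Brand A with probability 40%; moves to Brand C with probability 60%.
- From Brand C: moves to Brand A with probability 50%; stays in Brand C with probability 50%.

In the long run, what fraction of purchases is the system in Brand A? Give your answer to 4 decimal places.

Let the stationary distribution be π with π = πP and π_1 + π_2 = 1.
π_1 = 0.4·π_1 + 0.5·π_2
Solving with the normalization constraint gives π = (0.4545, 0.5455).
So the stationary probability of Brand A is 0.4545.

0.4545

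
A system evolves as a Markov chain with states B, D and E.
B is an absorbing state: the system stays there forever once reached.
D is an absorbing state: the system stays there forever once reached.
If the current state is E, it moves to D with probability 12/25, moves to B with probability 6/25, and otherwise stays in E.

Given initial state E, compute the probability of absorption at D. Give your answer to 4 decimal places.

Let h(s) be the probability of absorption at D starting from transient state s. Then h(D) = 1 and h(B) = 0. By first-step analysis:
h(E) = 0.24·0 + 0.48·1 + 0.28·h(E)
Solving: h(E) = 0.6667.
Starting from E, the probability is 0.6667.

0.6667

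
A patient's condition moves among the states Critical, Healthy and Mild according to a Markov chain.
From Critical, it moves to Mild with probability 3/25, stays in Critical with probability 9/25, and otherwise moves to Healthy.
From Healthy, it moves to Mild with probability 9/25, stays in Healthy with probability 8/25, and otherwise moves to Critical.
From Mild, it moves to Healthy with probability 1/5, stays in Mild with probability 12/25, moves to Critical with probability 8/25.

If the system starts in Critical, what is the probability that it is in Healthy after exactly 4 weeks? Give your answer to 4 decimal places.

0.3490

Propagate the distribution vector 4 weeks from Critical.
After 0 weeks: (1.0000, 0.0000, 0.0000)
After 1 week: (0.3600, 0.5200, 0.1200)
After 2 weeks: (0.3344, 0.3776, 0.2880)
After 3 weeks: (0.3334, 0.3523, 0.3143)
After 4 weeks: (0.3333, 0.3490, 0.3177)
P(in Healthy after 4 weeks) = 0.3490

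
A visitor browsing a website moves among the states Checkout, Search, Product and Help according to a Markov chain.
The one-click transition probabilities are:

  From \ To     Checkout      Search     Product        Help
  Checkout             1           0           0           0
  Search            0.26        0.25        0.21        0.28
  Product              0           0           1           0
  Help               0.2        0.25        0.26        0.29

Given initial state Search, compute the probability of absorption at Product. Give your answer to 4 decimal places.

Let h(s) be the probability of absorption at Product starting from transient state s. Then h(Product) = 1 and h(Checkout) = 0. By first-step analysis:
h(Search) = 0.26·0 + 0.25·h(Search) + 0.21·1 + 0.28·h(Help)
h(Help) = 0.2·0 + 0.25·h(Search) + 0.26·1 + 0.29·h(Help)
Solving: h(Search) = 0.4798, h(Help) = 0.5351.
Starting from Search, the probability is 0.4798.

0.4798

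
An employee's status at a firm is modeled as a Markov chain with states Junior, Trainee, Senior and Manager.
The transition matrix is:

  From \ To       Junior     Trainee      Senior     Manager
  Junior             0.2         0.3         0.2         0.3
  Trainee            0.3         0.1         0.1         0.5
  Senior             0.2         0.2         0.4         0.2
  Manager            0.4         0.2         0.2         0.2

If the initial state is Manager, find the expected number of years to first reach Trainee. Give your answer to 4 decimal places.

Let t(s) be the expected number of years to first reach Trainee from state s, with t(Trainee) = 0. Conditioning on the first year:
t(Junior) = 1 + 0.2·t(Junior) + 0.2·t(Senior) + 0.3·t(Manager)
t(Senior) = 1 + 0.2·t(Junior) + 0.4·t(Senior) + 0.2·t(Manager)
t(Manager) = 1 + 0.4·t(Junior) + 0.2·t(Senior) + 0.2·t(Manager)
Solving: t(Junior) = 4.0000, t(Senior) = 4.4545, t(Manager) = 4.3636.
Expected years from Manager to Trainee: 4.3636.

4.3636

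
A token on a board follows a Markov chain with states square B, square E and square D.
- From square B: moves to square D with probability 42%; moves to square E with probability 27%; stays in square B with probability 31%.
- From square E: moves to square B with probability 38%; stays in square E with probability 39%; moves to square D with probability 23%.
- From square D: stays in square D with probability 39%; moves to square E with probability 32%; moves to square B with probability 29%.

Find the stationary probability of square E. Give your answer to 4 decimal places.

Let the stationary distribution be π with π = πP and π_1 + π_2 + π_3 = 1.
π_1 = 0.31·π_1 + 0.38·π_2 + 0.29·π_3
π_2 = 0.27·π_1 + 0.39·π_2 + 0.32·π_3
Solving with the normalization constraint gives π = (0.3259, 0.3266, 0.3475).
So the stationary probability of square E is 0.3266.

0.3266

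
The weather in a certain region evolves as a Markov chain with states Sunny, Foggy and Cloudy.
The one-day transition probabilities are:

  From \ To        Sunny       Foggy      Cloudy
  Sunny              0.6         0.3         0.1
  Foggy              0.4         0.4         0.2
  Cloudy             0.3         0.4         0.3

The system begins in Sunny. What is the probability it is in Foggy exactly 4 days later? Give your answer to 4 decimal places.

0.3513

Propagate the distribution vector 4 days from Sunny.
After 0 days: (1.0000, 0.0000, 0.0000)
After 1 day: (0.6000, 0.3000, 0.1000)
After 2 days: (0.5100, 0.3400, 0.1500)
After 3 days: (0.4870, 0.3490, 0.1640)
After 4 days: (0.4810, 0.3513, 0.1677)
P(in Foggy after 4 days) = 0.3513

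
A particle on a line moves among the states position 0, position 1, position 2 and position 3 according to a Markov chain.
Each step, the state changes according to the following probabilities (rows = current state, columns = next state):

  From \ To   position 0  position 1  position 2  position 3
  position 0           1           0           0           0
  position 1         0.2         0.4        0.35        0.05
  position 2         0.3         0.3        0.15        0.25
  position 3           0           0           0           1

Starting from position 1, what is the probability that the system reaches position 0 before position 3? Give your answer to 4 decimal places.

0.6790

Let h(s) be the probability of absorption at position 0 starting from transient state s. Then h(position 0) = 1 and h(position 3) = 0. By first-step analysis:
h(position 1) = 0.2·1 + 0.4·h(position 1) + 0.35·h(position 2) + 0.05·0
h(position 2) = 0.3·1 + 0.3·h(position 1) + 0.15·h(position 2) + 0.25·0
Solving: h(position 1) = 0.6790, h(position 2) = 0.5926.
Starting from position 1, the probability is 0.6790.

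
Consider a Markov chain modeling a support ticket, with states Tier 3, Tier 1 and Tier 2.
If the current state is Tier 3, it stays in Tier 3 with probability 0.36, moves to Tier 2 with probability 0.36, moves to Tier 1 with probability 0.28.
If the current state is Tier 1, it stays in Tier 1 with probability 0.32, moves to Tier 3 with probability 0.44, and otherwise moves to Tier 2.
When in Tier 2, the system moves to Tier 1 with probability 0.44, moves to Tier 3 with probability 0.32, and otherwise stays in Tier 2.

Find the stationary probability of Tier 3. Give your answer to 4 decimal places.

Let the stationary distribution be π with π = πP and π_1 + π_2 + π_3 = 1.
π_1 = 0.36·π_1 + 0.44·π_2 + 0.32·π_3
π_2 = 0.28·π_1 + 0.32·π_2 + 0.44·π_3
Solving with the normalization constraint gives π = (0.3757, 0.3392, 0.2851).
So the stationary probability of Tier 3 is 0.3757.

0.3757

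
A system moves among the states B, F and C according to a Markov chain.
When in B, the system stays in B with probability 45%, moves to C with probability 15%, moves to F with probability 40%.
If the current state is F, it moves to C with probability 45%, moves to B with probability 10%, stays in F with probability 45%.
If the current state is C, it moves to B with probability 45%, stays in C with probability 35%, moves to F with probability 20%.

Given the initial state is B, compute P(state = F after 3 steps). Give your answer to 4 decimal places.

Propagate the distribution vector 3 steps from B.
After 0 steps: (1.0000, 0.0000, 0.0000)
After 1 step: (0.4500, 0.4000, 0.1500)
After 2 steps: (0.3100, 0.3900, 0.3000)
After 3 steps: (0.3135, 0.3595, 0.3270)
P(in F after 3 steps) = 0.3595

0.3595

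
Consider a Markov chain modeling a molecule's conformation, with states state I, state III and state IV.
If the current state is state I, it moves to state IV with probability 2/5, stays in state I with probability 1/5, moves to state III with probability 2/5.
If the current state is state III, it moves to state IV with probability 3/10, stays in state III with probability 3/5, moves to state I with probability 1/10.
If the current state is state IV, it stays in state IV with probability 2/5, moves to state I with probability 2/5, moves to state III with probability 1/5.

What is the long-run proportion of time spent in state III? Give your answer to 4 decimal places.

0.4103

Let the stationary distribution be π with π = πP and π_1 + π_2 + π_3 = 1.
π_1 = 0.2·π_1 + 0.1·π_2 + 0.4·π_3
π_2 = 0.4·π_1 + 0.6·π_2 + 0.2·π_3
Solving with the normalization constraint gives π = (0.2308, 0.4103, 0.3590).
So the stationary probability of state III is 0.4103.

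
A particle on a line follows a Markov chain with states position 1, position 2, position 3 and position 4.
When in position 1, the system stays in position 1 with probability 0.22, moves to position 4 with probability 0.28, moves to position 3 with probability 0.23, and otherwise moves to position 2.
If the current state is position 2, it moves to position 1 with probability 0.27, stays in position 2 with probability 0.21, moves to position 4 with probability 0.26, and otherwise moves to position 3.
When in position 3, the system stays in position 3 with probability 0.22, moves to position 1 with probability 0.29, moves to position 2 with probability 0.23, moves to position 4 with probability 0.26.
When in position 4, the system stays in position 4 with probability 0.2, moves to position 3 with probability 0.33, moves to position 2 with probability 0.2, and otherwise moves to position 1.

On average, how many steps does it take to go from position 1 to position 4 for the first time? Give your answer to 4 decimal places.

Let t(s) be the expected number of steps to first reach position 4 from state s, with t(position 4) = 0. Conditioning on the first step:
t(position 1) = 1 + 0.22·t(position 1) + 0.27·t(position 2) + 0.23·t(position 3)
t(position 2) = 1 + 0.27·t(position 1) + 0.21·t(position 2) + 0.26·t(position 3)
t(position 3) = 1 + 0.29·t(position 1) + 0.23·t(position 2) + 0.22·t(position 3)
Solving: t(position 1) = 3.6985, t(position 2) = 3.7702, t(position 3) = 3.7689.
Expected steps from position 1 to position 4: 3.6985.

3.6985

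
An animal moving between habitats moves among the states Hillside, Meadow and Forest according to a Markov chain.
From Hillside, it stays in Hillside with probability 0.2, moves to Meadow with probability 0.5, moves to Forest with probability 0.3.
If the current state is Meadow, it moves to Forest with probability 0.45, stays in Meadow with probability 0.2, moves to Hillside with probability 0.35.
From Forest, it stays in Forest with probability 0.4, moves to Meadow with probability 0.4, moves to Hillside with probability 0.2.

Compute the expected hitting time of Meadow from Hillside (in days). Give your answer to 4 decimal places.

Let t(s) be the expected number of days to first reach Meadow from state s, with t(Meadow) = 0. Conditioning on the first day:
t(Hillside) = 1 + 0.2·t(Hillside) + 0.3·t(Forest)
t(Forest) = 1 + 0.2·t(Hillside) + 0.4·t(Forest)
Solving: t(Hillside) = 2.1429, t(Forest) = 2.3810.
Expected days from Hillside to Meadow: 2.1429.

2.1429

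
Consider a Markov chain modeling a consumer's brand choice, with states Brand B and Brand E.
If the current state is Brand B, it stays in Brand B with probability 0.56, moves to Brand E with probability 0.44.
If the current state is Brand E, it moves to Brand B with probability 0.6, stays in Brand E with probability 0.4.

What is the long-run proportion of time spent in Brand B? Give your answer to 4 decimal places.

0.5769

Let the stationary distribution be π with π = πP and π_1 + π_2 = 1.
π_1 = 0.56·π_1 + 0.6·π_2
Solving with the normalization constraint gives π = (0.5769, 0.4231).
So the stationary probability of Brand B is 0.5769.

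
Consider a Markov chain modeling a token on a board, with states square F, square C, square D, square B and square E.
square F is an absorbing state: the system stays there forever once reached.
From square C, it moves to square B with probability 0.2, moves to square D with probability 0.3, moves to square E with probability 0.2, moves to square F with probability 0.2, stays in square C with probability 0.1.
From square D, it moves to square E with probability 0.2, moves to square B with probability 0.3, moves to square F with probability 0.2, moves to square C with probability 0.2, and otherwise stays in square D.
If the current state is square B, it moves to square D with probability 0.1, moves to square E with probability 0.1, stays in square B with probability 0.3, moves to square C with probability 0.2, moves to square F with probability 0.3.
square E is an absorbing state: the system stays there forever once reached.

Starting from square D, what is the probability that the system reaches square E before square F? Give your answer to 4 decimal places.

Let h(s) be the probability of absorption at square E starting from transient state s. Then h(square E) = 1 and h(square F) = 0. By first-step analysis:
h(square C) = 0.2·0 + 0.1·h(square C) + 0.3·h(square D) + 0.2·h(square B) + 0.2·1
h(square D) = 0.2·0 + 0.2·h(square C) + 0.1·h(square D) + 0.3·h(square B) + 0.2·1
h(square B) = 0.3·0 + 0.2·h(square C) + 0.1·h(square D) + 0.3·h(square B) + 0.1·1
Solving: h(square C) = 0.4386, h(square D) = 0.4295, h(square B) = 0.3295.
Starting from square D, the probability is 0.4295.

0.4295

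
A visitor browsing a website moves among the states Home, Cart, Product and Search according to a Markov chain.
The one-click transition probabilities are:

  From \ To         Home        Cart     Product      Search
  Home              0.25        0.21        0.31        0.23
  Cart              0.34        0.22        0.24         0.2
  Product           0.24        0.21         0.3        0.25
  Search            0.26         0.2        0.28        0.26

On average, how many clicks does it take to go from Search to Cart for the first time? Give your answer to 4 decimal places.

4.8674

Let t(s) be the expected number of clicks to first reach Cart from state s, with t(Cart) = 0. Conditioning on the first click:
t(Home) = 1 + 0.25·t(Home) + 0.31·t(Product) + 0.23·t(Search)
t(Product) = 1 + 0.24·t(Home) + 0.3·t(Product) + 0.25·t(Search)
t(Search) = 1 + 0.26·t(Home) + 0.28·t(Product) + 0.26·t(Search)
Solving: t(Home) = 4.8177, t(Product) = 4.8187, t(Search) = 4.8674.
Expected clicks from Search to Cart: 4.8674.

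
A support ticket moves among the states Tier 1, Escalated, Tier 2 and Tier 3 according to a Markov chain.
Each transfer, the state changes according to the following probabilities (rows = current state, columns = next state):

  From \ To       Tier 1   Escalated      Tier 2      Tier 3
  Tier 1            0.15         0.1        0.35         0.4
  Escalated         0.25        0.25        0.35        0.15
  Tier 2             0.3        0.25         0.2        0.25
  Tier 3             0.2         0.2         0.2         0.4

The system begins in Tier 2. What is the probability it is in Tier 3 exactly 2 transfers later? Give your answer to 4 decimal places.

0.3075

Propagate the distribution vector 2 transfers from Tier 2.
After 0 transfers: (0.0000, 0.0000, 1.0000, 0.0000)
After 1 transfer: (0.3000, 0.2500, 0.2000, 0.2500)
After 2 transfers: (0.2175, 0.1925, 0.2825, 0.3075)
P(in Tier 3 after 2 transfers) = 0.3075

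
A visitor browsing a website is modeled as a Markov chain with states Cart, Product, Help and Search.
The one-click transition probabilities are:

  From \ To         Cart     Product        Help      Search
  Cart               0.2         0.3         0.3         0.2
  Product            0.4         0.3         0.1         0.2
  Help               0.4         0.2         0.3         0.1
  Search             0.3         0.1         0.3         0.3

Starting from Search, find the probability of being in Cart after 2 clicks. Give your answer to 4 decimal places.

0.3100

Propagate the distribution vector 2 clicks from Search.
After 0 clicks: (0.0000, 0.0000, 0.0000, 1.0000)
After 1 click: (0.3000, 0.1000, 0.3000, 0.3000)
After 2 clicks: (0.3100, 0.2100, 0.2800, 0.2000)
P(in Cart after 2 clicks) = 0.3100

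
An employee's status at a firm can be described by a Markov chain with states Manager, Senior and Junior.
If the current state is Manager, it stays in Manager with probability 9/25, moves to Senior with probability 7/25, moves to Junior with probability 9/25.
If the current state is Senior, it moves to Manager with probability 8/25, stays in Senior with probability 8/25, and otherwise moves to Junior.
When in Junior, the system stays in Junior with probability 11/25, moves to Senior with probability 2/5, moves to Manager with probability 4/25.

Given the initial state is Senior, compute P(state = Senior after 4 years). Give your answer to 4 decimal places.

Propagate the distribution vector 4 years from Senior.
After 0 years: (0.0000, 1.0000, 0.0000)
After 1 year: (0.3200, 0.3200, 0.3600)
After 2 years: (0.2752, 0.3360, 0.3888)
After 3 years: (0.2688, 0.3401, 0.3911)
After 4 years: (0.2682, 0.3405, 0.3913)
P(in Senior after 4 years) = 0.3405

0.3405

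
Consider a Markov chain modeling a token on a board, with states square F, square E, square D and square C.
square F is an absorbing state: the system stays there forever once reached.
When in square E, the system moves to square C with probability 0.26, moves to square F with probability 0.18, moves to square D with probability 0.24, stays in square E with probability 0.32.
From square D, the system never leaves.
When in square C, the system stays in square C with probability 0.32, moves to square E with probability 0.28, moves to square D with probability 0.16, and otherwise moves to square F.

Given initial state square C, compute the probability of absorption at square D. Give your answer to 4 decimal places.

Let h(s) be the probability of absorption at square D starting from transient state s. Then h(square D) = 1 and h(square F) = 0. By first-step analysis:
h(square E) = 0.18·0 + 0.32·h(square E) + 0.24·1 + 0.26·h(square C)
h(square C) = 0.24·0 + 0.28·h(square E) + 0.16·1 + 0.32·h(square C)
Solving: h(square E) = 0.5257, h(square C) = 0.4517.
Starting from square C, the probability is 0.4517.

0.4517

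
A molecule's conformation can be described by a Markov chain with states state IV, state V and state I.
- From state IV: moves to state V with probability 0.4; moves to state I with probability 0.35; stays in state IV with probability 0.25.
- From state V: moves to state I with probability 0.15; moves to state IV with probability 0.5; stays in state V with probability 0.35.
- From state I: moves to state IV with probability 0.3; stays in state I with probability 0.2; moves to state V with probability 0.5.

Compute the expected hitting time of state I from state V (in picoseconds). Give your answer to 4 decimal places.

4.3478

Let t(s) be the expected number of picoseconds to first reach state I from state s, with t(state I) = 0. Conditioning on the first picosecond:
t(state IV) = 1 + 0.25·t(state IV) + 0.4·t(state V)
t(state V) = 1 + 0.5·t(state IV) + 0.35·t(state V)
Solving: t(state IV) = 3.6522, t(state V) = 4.3478.
Expected picoseconds from state V to state I: 4.3478.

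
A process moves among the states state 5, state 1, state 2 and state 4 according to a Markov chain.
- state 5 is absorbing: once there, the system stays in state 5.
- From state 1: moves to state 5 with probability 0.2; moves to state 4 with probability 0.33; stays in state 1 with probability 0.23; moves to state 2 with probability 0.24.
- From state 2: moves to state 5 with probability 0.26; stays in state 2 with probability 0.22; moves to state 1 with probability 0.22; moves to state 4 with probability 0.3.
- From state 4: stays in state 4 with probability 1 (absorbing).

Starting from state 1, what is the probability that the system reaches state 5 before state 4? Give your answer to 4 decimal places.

Let h(s) be the probability of absorption at state 5 starting from transient state s. Then h(state 5) = 1 and h(state 4) = 0. By first-step analysis:
h(state 1) = 0.2·1 + 0.23·h(state 1) + 0.24·h(state 2) + 0.33·0
h(state 2) = 0.26·1 + 0.22·h(state 1) + 0.22·h(state 2) + 0.3·0
Solving: h(state 1) = 0.3987, h(state 2) = 0.4458.
Starting from state 1, the probability is 0.3987.

0.3987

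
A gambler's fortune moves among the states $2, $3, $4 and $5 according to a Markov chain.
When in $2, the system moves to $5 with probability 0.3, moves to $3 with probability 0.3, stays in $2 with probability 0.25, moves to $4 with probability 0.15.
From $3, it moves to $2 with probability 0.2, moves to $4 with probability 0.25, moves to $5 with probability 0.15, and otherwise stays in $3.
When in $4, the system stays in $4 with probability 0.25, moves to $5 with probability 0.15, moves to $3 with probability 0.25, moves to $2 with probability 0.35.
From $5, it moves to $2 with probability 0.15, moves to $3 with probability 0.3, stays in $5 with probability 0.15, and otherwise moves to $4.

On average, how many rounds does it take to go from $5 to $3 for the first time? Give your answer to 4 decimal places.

3.5071

Let t(s) be the expected number of rounds to first reach $3 from state s, with t($3) = 0. Conditioning on the first round:
t($2) = 1 + 0.25·t($2) + 0.15·t($4) + 0.3·t($5)
t($4) = 1 + 0.35·t($2) + 0.25·t($4) + 0.15·t($5)
t($5) = 1 + 0.15·t($2) + 0.4·t($4) + 0.15·t($5)
Solving: t($2) = 3.4667, t($4) = 3.6525, t($5) = 3.5071.
Expected rounds from $5 to $3: 3.5071.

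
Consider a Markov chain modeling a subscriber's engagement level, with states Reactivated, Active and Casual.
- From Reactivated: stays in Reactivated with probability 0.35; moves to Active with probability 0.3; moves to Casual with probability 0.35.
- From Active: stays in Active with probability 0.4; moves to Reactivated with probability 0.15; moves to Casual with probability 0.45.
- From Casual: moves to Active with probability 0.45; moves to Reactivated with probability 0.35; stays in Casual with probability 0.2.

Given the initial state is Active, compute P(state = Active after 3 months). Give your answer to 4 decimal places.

0.3891

Propagate the distribution vector 3 months from Active.
After 0 months: (0.0000, 1.0000, 0.0000)
After 1 month: (0.1500, 0.4000, 0.4500)
After 2 months: (0.2700, 0.4075, 0.3225)
After 3 months: (0.2685, 0.3891, 0.3424)
P(in Active after 3 months) = 0.3891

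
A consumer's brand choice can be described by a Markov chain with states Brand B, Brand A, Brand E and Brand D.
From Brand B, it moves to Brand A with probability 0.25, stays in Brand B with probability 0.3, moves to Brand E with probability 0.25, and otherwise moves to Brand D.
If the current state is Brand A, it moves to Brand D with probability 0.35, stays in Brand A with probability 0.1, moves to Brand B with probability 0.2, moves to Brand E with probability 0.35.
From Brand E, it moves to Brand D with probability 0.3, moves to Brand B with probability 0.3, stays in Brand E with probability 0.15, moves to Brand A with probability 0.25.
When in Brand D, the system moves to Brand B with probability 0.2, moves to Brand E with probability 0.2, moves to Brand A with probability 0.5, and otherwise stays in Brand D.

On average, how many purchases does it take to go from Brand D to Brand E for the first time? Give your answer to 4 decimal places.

3.8650

Let t(s) be the expected number of purchases to first reach Brand E from state s, with t(Brand E) = 0. Conditioning on the first purchase:
t(Brand B) = 1 + 0.3·t(Brand B) + 0.25·t(Brand A) + 0.2·t(Brand D)
t(Brand A) = 1 + 0.2·t(Brand B) + 0.1·t(Brand A) + 0.35·t(Brand D)
t(Brand D) = 1 + 0.2·t(Brand B) + 0.5·t(Brand A) + 0.1·t(Brand D)
Solving: t(Brand B) = 3.7653, t(Brand A) = 3.4509, t(Brand D) = 3.8650.
Expected purchases from Brand D to Brand E: 3.8650.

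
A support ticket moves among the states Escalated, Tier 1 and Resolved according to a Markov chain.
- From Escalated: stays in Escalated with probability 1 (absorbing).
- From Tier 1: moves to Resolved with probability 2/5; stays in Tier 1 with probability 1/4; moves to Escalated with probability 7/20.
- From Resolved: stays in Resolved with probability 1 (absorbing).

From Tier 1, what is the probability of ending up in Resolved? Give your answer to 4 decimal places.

0.5333

Let h(s) be the probability of absorption at Resolved starting from transient state s. Then h(Resolved) = 1 and h(Escalated) = 0. By first-step analysis:
h(Tier 1) = 0.35·0 + 0.25·h(Tier 1) + 0.4·1
Solving: h(Tier 1) = 0.5333.
Starting from Tier 1, the probability is 0.5333.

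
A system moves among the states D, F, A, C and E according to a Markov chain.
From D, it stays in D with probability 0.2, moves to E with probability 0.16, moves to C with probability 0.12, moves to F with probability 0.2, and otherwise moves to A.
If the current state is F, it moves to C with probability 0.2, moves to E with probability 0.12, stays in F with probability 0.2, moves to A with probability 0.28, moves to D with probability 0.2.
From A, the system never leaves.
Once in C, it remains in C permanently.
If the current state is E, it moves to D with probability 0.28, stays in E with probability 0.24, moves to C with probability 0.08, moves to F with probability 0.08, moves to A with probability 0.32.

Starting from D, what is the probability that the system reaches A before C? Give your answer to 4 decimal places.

0.7100

Let h(s) be the probability of absorption at A starting from transient state s. Then h(A) = 1 and h(C) = 0. By first-step analysis:
h(D) = 0.2·h(D) + 0.2·h(F) + 0.32·1 + 0.12·0 + 0.16·h(E)
h(F) = 0.2·h(D) + 0.2·h(F) + 0.28·1 + 0.2·0 + 0.12·h(E)
h(E) = 0.28·h(D) + 0.08·h(F) + 0.32·1 + 0.08·0 + 0.24·h(E)
Solving: h(D) = 0.7100, h(F) = 0.6400, h(E) = 0.7500.
Starting from D, the probability is 0.7100.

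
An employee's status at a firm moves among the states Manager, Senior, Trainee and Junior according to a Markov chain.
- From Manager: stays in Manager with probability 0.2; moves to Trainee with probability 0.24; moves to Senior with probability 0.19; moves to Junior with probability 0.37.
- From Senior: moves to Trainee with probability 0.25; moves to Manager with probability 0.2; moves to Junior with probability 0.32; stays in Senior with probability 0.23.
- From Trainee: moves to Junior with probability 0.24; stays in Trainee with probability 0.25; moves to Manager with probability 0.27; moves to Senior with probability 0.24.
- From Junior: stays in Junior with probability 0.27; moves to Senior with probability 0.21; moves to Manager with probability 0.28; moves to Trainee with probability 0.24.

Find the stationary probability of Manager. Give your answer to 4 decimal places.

Let the stationary distribution be π with π = πP and π_1 + π_2 + π_3 + π_4 = 1.
π_1 = 0.2·π_1 + 0.2·π_2 + 0.27·π_3 + 0.28·π_4
π_2 = 0.19·π_1 + 0.23·π_2 + 0.24·π_3 + 0.21·π_4
π_3 = 0.24·π_1 + 0.25·π_2 + 0.25·π_3 + 0.24·π_4
Solving with the normalization constraint gives π = (0.2409, 0.2169, 0.2446, 0.2976).
So the stationary probability of Manager is 0.2409.

0.2409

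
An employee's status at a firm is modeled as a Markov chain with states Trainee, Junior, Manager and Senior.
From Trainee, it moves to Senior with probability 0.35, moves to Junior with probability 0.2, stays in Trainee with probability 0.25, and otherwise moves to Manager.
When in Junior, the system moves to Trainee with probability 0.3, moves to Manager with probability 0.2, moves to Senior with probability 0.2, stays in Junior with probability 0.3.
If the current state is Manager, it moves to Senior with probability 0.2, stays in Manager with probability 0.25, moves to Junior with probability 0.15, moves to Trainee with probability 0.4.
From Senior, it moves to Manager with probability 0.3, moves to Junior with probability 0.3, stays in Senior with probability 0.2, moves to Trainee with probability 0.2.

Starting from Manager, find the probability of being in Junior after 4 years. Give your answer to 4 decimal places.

0.2361

Propagate the distribution vector 4 years from Manager.
After 0 years: (0.0000, 0.0000, 1.0000, 0.0000)
After 1 year: (0.4000, 0.1500, 0.2500, 0.2000)
After 2 years: (0.2850, 0.2225, 0.2325, 0.2600)
After 3 years: (0.2830, 0.2366, 0.2376, 0.2428)
After 4 years: (0.2853, 0.2361, 0.2362, 0.2425)
P(in Junior after 4 years) = 0.2361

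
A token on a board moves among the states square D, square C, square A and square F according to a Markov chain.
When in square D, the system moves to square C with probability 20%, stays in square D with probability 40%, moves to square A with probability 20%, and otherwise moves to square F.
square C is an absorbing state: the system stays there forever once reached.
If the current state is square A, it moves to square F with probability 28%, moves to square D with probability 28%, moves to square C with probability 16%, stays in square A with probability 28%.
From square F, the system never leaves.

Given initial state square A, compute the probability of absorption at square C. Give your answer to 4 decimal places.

0.4043

Let h(s) be the probability of absorption at square C starting from transient state s. Then h(square C) = 1 and h(square F) = 0. By first-step analysis:
h(square D) = 0.4·h(square D) + 0.2·1 + 0.2·h(square A) + 0.2·0
h(square A) = 0.28·h(square D) + 0.16·1 + 0.28·h(square A) + 0.28·0
Solving: h(square D) = 0.4681, h(square A) = 0.4043.
Starting from square A, the probability is 0.4043.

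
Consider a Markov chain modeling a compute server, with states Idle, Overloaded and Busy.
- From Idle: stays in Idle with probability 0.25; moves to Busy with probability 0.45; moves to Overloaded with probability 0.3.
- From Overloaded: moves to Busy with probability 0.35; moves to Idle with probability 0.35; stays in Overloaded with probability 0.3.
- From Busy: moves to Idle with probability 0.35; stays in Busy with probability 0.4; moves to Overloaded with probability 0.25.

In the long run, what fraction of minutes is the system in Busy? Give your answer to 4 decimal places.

Let the stationary distribution be π with π = πP and π_1 + π_2 + π_3 = 1.
π_1 = 0.25·π_1 + 0.35·π_2 + 0.35·π_3
π_2 = 0.3·π_1 + 0.3·π_2 + 0.25·π_3
Solving with the normalization constraint gives π = (0.3182, 0.2799, 0.4019).
So the stationary probability of Busy is 0.4019.

0.4019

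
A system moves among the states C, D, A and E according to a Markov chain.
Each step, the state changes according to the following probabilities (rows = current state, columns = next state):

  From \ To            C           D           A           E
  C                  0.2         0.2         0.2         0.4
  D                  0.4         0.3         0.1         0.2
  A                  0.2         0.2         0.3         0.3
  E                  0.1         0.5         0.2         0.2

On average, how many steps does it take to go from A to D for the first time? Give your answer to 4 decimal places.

3.4906

Let t(s) be the expected number of steps to first reach D from state s, with t(D) = 0. Conditioning on the first step:
t(C) = 1 + 0.2·t(C) + 0.2·t(A) + 0.4·t(E)
t(A) = 1 + 0.2·t(C) + 0.3·t(A) + 0.3·t(E)
t(E) = 1 + 0.1·t(C) + 0.2·t(A) + 0.2·t(E)
Solving: t(C) = 3.3962, t(A) = 3.4906, t(E) = 2.5472.
Expected steps from A to D: 3.4906.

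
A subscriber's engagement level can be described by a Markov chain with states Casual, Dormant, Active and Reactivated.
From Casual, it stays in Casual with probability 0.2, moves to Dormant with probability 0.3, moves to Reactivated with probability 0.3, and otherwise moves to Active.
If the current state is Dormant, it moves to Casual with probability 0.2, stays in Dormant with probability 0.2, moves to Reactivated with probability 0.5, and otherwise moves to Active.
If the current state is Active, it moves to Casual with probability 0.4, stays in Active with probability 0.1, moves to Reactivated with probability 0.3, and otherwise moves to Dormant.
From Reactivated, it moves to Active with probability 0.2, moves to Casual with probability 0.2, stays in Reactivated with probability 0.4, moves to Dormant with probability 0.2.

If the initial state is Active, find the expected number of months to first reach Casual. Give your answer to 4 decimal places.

3.5156

Let t(s) be the expected number of months to first reach Casual from state s, with t(Casual) = 0. Conditioning on the first month:
t(Dormant) = 1 + 0.2·t(Dormant) + 0.1·t(Active) + 0.5·t(Reactivated)
t(Active) = 1 + 0.2·t(Dormant) + 0.1·t(Active) + 0.3·t(Reactivated)
t(Reactivated) = 1 + 0.2·t(Dormant) + 0.2·t(Active) + 0.4·t(Reactivated)
Solving: t(Dormant) = 4.3750, t(Active) = 3.5156, t(Reactivated) = 4.2969.
Expected months from Active to Casual: 3.5156.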